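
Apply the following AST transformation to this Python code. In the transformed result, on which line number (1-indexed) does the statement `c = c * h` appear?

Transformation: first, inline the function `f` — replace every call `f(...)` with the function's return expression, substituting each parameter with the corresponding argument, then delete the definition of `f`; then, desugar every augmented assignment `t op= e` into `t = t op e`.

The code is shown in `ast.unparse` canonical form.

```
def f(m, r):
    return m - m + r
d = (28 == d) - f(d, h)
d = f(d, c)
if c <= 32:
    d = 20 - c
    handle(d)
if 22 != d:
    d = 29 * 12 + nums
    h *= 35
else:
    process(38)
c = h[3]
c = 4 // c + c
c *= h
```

Transformed code:
d = (28 == d) - (d - d + h)
d = d - d + c
if c <= 32:
    d = 20 - c
    handle(d)
if 22 != d:
    d = 29 * 12 + nums
    h = h * 35
else:
    process(38)
c = h[3]
c = 4 // c + c
c = c * h

13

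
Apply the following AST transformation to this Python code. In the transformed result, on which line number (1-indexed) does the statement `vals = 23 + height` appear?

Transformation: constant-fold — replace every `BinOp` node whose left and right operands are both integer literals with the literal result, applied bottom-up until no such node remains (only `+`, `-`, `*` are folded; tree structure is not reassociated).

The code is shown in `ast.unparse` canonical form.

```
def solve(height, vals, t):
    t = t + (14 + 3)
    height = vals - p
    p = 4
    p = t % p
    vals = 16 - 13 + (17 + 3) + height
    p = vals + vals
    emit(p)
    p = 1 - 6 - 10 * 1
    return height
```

Transformed code:
def solve(height, vals, t):
    t = t + 17
    height = vals - p
    p = 4
    p = t % p
    vals = 23 + height
    p = vals + vals
    emit(p)
    p = -15
    return height

6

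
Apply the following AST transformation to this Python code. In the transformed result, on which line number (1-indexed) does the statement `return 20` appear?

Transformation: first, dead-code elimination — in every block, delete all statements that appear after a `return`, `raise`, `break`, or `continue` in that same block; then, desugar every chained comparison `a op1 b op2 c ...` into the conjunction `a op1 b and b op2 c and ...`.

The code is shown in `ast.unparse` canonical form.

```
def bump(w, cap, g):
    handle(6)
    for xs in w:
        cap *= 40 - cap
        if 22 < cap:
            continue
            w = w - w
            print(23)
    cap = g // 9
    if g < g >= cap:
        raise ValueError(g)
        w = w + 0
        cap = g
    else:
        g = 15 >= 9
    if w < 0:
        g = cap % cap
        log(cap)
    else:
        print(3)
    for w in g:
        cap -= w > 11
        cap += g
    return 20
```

Transformed code:
def bump(w, cap, g):
    handle(6)
    for xs in w:
        cap *= 40 - cap
        if 22 < cap:
            continue
    cap = g // 9
    if g < g and g >= cap:
        raise ValueError(g)
    else:
        g = 15 >= 9
    if w < 0:
        g = cap % cap
        log(cap)
    else:
        print(3)
    for w in g:
        cap -= w > 11
        cap += g
    return 20

20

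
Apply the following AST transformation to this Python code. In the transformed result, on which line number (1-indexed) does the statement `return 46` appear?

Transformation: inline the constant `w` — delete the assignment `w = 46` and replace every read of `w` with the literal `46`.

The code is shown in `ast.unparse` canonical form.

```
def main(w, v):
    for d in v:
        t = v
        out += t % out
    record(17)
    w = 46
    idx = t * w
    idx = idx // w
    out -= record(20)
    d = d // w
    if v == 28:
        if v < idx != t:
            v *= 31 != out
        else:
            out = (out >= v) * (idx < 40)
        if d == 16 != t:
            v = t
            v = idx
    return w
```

Transformed code:
def main(w, v):
    for d in v:
        t = v
        out += t % out
    record(17)
    idx = t * 46
    idx = idx // 46
    out -= record(20)
    d = d // 46
    if v == 28:
        if v < idx != t:
            v *= 31 != out
        else:
            out = (out >= v) * (idx < 40)
        if d == 16 != t:
            v = t
            v = idx
    return 46

18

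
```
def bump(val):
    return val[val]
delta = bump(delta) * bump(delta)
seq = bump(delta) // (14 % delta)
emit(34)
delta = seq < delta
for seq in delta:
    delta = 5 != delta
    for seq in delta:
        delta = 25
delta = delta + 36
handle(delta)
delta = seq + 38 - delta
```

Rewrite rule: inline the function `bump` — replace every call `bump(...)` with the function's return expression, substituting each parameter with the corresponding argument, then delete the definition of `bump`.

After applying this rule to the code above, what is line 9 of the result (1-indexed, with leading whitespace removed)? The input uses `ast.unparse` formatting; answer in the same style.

delta = delta + 36

Transformed code:
delta = delta[delta] * delta[delta]
seq = delta[delta] // (14 % delta)
emit(34)
delta = seq < delta
for seq in delta:
    delta = 5 != delta
    for seq in delta:
        delta = 25
delta = delta + 36
handle(delta)
delta = seq + 38 - delta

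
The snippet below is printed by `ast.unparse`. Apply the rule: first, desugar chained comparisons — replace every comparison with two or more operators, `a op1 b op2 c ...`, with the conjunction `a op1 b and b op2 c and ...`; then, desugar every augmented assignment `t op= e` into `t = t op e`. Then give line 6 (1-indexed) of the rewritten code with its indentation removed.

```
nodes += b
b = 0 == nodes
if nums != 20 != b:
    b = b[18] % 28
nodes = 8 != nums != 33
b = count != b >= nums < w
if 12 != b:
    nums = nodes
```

Transformed code:
nodes = nodes + b
b = 0 == nodes
if nums != 20 and 20 != b:
    b = b[18] % 28
nodes = 8 != nums and nums != 33
b = count != b and b >= nums and (nums < w)
if 12 != b:
    nums = nodes

b = count != b and b >= nums and (nums < w)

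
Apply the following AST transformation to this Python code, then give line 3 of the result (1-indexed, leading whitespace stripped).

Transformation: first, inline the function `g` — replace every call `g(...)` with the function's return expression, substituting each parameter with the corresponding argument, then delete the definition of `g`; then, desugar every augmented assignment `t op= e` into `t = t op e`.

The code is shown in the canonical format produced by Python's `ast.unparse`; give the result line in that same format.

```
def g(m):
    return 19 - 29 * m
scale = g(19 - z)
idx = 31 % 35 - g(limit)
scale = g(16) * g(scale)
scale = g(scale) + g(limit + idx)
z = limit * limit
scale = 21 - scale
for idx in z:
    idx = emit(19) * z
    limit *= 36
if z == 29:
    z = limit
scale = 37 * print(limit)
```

Transformed code:
scale = 19 - 29 * (19 - z)
idx = 31 % 35 - (19 - 29 * limit)
scale = (19 - 29 * 16) * (19 - 29 * scale)
scale = 19 - 29 * scale + (19 - 29 * (limit + idx))
z = limit * limit
scale = 21 - scale
for idx in z:
    idx = emit(19) * z
    limit = limit * 36
if z == 29:
    z = limit
scale = 37 * print(limit)

scale = (19 - 29 * 16) * (19 - 29 * scale)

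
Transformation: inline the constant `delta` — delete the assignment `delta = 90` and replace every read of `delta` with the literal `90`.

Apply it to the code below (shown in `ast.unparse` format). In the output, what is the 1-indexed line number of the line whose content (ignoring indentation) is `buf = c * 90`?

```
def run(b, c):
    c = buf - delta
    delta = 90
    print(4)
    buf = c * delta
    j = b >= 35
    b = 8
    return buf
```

4

Transformed code:
def run(b, c):
    c = buf - 90
    print(4)
    buf = c * 90
    j = b >= 35
    b = 8
    return buf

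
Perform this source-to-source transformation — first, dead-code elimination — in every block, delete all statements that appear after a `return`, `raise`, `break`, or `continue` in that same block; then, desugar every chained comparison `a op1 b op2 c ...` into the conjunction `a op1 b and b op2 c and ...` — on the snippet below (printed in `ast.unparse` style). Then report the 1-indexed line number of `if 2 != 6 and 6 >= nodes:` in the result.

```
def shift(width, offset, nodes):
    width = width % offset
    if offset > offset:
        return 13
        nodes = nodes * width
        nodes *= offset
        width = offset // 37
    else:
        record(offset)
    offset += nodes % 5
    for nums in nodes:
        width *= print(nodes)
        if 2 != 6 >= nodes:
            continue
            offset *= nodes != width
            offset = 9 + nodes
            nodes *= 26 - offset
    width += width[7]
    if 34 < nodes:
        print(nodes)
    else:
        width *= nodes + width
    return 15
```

Transformed code:
def shift(width, offset, nodes):
    width = width % offset
    if offset > offset:
        return 13
    else:
        record(offset)
    offset += nodes % 5
    for nums in nodes:
        width *= print(nodes)
        if 2 != 6 and 6 >= nodes:
            continue
    width += width[7]
    if 34 < nodes:
        print(nodes)
    else:
        width *= nodes + width
    return 15

10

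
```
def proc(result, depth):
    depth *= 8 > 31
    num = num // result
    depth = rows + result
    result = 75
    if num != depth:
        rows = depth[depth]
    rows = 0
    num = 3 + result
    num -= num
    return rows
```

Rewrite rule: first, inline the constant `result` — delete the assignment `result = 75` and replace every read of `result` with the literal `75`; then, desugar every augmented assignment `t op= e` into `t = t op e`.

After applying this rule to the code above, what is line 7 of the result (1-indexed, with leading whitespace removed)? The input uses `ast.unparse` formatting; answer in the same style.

Transformed code:
def proc(result, depth):
    depth = depth * (8 > 31)
    num = num // 75
    depth = rows + 75
    if num != depth:
        rows = depth[depth]
    rows = 0
    num = 3 + 75
    num = num - num
    return rows

rows = 0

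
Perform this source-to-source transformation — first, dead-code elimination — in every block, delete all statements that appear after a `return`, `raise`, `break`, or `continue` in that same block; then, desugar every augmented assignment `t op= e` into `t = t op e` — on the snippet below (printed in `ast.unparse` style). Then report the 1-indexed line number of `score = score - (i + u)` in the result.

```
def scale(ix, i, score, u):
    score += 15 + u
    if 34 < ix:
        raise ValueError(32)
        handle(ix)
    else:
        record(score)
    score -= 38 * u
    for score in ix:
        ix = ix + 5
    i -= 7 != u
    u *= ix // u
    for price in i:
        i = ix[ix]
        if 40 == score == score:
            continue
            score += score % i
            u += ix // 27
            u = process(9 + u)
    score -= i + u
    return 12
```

16

Transformed code:
def scale(ix, i, score, u):
    score = score + (15 + u)
    if 34 < ix:
        raise ValueError(32)
    else:
        record(score)
    score = score - 38 * u
    for score in ix:
        ix = ix + 5
    i = i - (7 != u)
    u = u * (ix // u)
    for price in i:
        i = ix[ix]
        if 40 == score == score:
            continue
    score = score - (i + u)
    return 12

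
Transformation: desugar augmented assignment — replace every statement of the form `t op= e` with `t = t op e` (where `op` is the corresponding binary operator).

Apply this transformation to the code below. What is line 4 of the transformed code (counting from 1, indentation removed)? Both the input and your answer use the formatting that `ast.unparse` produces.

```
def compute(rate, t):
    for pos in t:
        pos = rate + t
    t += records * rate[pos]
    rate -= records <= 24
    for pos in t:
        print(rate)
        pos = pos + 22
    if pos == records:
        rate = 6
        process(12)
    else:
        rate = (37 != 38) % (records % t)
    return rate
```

Transformed code:
def compute(rate, t):
    for pos in t:
        pos = rate + t
    t = t + records * rate[pos]
    rate = rate - (records <= 24)
    for pos in t:
        print(rate)
        pos = pos + 22
    if pos == records:
        rate = 6
        process(12)
    else:
        rate = (37 != 38) % (records % t)
    return rate

t = t + records * rate[pos]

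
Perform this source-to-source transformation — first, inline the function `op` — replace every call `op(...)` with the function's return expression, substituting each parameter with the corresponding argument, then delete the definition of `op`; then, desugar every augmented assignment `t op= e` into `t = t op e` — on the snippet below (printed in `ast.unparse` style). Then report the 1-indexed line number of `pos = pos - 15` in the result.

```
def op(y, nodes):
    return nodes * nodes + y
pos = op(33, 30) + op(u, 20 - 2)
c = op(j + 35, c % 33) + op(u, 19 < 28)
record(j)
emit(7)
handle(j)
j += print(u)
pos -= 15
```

7

Transformed code:
pos = 30 * 30 + 33 + ((20 - 2) * (20 - 2) + u)
c = c % 33 * (c % 33) + (j + 35) + ((19 < 28) * (19 < 28) + u)
record(j)
emit(7)
handle(j)
j = j + print(u)
pos = pos - 15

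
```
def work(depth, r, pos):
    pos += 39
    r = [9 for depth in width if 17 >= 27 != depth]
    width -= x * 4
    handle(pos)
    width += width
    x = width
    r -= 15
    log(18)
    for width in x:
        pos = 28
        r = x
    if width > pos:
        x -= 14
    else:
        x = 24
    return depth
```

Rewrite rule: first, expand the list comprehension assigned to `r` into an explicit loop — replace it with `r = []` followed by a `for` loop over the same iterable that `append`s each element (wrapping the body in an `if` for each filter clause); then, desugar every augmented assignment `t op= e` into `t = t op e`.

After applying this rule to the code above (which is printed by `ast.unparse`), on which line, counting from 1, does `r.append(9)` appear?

Transformed code:
def work(depth, r, pos):
    pos = pos + 39
    r = []
    for depth in width:
        if 17 >= 27 != depth:
            r.append(9)
    width = width - x * 4
    handle(pos)
    width = width + width
    x = width
    r = r - 15
    log(18)
    for width in x:
        pos = 28
        r = x
    if width > pos:
        x = x - 14
    else:
        x = 24
    return depth

6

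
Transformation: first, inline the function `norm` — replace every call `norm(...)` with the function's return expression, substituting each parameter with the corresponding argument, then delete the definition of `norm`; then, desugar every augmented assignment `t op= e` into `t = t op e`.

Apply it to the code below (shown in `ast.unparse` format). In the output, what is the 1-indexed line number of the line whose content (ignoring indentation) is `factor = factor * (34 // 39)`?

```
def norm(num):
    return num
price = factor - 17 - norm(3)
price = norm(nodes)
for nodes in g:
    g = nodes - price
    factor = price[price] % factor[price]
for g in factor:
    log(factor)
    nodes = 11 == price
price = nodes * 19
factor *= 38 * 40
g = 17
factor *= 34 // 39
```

12

Transformed code:
price = factor - 17 - 3
price = nodes
for nodes in g:
    g = nodes - price
    factor = price[price] % factor[price]
for g in factor:
    log(factor)
    nodes = 11 == price
price = nodes * 19
factor = factor * (38 * 40)
g = 17
factor = factor * (34 // 39)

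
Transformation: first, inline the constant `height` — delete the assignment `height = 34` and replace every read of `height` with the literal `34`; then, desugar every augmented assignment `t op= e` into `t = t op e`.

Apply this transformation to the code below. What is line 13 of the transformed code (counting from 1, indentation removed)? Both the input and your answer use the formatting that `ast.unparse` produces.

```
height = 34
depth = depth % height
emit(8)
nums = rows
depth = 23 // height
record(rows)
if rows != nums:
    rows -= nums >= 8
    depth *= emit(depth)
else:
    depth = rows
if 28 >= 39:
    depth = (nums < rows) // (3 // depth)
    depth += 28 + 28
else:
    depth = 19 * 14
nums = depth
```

depth = depth + (28 + 28)

Transformed code:
depth = depth % 34
emit(8)
nums = rows
depth = 23 // 34
record(rows)
if rows != nums:
    rows = rows - (nums >= 8)
    depth = depth * emit(depth)
else:
    depth = rows
if 28 >= 39:
    depth = (nums < rows) // (3 // depth)
    depth = depth + (28 + 28)
else:
    depth = 19 * 14
nums = depth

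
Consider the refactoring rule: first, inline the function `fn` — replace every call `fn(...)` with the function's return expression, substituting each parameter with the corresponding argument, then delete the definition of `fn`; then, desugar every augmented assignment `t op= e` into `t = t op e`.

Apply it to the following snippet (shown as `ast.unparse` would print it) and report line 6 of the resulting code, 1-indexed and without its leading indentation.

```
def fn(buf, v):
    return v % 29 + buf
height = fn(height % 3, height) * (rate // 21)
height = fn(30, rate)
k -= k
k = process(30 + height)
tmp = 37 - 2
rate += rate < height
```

rate = rate + (rate < height)

Transformed code:
height = (height % 29 + height % 3) * (rate // 21)
height = rate % 29 + 30
k = k - k
k = process(30 + height)
tmp = 37 - 2
rate = rate + (rate < height)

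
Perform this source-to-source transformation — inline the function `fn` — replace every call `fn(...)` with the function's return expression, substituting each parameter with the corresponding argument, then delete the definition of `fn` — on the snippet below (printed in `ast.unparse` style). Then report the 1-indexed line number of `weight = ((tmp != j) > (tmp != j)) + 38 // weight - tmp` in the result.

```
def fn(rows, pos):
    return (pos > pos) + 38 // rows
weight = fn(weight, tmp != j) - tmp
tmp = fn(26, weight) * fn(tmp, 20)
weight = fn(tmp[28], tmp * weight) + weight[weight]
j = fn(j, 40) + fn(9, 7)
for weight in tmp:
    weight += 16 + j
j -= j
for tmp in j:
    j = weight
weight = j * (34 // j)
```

1

Transformed code:
weight = ((tmp != j) > (tmp != j)) + 38 // weight - tmp
tmp = ((weight > weight) + 38 // 26) * ((20 > 20) + 38 // tmp)
weight = (tmp * weight > tmp * weight) + 38 // tmp[28] + weight[weight]
j = (40 > 40) + 38 // j + ((7 > 7) + 38 // 9)
for weight in tmp:
    weight += 16 + j
j -= j
for tmp in j:
    j = weight
weight = j * (34 // j)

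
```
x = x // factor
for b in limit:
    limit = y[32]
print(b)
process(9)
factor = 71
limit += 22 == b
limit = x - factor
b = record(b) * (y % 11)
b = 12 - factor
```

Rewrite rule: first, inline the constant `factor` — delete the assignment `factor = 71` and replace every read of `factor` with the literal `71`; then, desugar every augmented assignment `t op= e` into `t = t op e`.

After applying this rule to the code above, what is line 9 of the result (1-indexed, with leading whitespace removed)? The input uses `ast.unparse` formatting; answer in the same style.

b = 12 - 71

Transformed code:
x = x // 71
for b in limit:
    limit = y[32]
print(b)
process(9)
limit = limit + (22 == b)
limit = x - 71
b = record(b) * (y % 11)
b = 12 - 71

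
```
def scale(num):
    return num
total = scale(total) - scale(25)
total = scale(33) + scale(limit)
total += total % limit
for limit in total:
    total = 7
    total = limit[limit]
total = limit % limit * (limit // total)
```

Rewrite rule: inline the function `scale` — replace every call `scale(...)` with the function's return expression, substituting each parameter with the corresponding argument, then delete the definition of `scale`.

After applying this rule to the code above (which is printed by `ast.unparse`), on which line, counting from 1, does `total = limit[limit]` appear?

Transformed code:
total = total - 25
total = 33 + limit
total += total % limit
for limit in total:
    total = 7
    total = limit[limit]
total = limit % limit * (limit // total)

6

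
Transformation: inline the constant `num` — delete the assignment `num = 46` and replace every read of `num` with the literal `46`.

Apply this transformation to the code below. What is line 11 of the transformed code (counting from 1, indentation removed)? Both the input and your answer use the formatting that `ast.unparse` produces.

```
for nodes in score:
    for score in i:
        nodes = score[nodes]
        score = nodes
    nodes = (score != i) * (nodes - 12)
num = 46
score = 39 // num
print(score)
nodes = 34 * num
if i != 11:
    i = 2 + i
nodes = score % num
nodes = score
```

Transformed code:
for nodes in score:
    for score in i:
        nodes = score[nodes]
        score = nodes
    nodes = (score != i) * (nodes - 12)
score = 39 // 46
print(score)
nodes = 34 * 46
if i != 11:
    i = 2 + i
nodes = score % 46
nodes = score

nodes = score % 46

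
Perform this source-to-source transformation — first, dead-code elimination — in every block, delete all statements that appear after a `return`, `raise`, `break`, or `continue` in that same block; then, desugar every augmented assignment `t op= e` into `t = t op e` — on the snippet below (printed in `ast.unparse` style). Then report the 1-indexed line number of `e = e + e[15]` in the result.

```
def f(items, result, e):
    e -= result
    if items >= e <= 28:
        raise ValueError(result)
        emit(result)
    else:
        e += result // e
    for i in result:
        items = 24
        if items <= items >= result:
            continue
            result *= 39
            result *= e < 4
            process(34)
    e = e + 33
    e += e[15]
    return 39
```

12

Transformed code:
def f(items, result, e):
    e = e - result
    if items >= e <= 28:
        raise ValueError(result)
    else:
        e = e + result // e
    for i in result:
        items = 24
        if items <= items >= result:
            continue
    e = e + 33
    e = e + e[15]
    return 39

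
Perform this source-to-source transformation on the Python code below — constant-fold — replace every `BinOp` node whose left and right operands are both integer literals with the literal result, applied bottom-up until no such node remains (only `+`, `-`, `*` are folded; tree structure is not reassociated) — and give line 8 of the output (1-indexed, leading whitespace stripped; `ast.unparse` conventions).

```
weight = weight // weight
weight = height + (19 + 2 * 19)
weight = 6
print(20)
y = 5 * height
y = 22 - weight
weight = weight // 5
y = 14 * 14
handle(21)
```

y = 196

Transformed code:
weight = weight // weight
weight = height + 57
weight = 6
print(20)
y = 5 * height
y = 22 - weight
weight = weight // 5
y = 196
handle(21)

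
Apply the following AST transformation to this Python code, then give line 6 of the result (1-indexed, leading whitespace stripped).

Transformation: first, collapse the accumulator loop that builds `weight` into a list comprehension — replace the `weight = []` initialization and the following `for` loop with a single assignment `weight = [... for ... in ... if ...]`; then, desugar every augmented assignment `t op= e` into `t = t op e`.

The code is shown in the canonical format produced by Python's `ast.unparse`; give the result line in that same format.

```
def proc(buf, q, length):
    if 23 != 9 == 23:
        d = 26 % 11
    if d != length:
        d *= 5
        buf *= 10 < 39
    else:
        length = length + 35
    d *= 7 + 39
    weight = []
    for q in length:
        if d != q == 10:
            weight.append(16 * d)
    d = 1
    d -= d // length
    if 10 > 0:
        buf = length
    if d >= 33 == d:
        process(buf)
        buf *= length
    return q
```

Transformed code:
def proc(buf, q, length):
    if 23 != 9 == 23:
        d = 26 % 11
    if d != length:
        d = d * 5
        buf = buf * (10 < 39)
    else:
        length = length + 35
    d = d * (7 + 39)
    weight = [16 * d for q in length if d != q == 10]
    d = 1
    d = d - d // length
    if 10 > 0:
        buf = length
    if d >= 33 == d:
        process(buf)
        buf = buf * length
    return q

buf = buf * (10 < 39)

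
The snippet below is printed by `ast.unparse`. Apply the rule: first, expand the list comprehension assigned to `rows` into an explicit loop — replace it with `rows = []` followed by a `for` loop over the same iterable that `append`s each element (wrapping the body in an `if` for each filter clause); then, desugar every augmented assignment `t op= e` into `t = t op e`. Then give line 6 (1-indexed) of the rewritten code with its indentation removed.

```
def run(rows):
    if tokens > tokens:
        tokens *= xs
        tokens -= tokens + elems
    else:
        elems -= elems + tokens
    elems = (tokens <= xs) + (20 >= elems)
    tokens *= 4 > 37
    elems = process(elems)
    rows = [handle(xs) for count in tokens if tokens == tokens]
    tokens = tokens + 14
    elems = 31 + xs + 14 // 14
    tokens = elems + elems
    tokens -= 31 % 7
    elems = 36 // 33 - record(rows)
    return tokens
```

Transformed code:
def run(rows):
    if tokens > tokens:
        tokens = tokens * xs
        tokens = tokens - (tokens + elems)
    else:
        elems = elems - (elems + tokens)
    elems = (tokens <= xs) + (20 >= elems)
    tokens = tokens * (4 > 37)
    elems = process(elems)
    rows = []
    for count in tokens:
        if tokens == tokens:
            rows.append(handle(xs))
    tokens = tokens + 14
    elems = 31 + xs + 14 // 14
    tokens = elems + elems
    tokens = tokens - 31 % 7
    elems = 36 // 33 - record(rows)
    return tokens

elems = elems - (elems + tokens)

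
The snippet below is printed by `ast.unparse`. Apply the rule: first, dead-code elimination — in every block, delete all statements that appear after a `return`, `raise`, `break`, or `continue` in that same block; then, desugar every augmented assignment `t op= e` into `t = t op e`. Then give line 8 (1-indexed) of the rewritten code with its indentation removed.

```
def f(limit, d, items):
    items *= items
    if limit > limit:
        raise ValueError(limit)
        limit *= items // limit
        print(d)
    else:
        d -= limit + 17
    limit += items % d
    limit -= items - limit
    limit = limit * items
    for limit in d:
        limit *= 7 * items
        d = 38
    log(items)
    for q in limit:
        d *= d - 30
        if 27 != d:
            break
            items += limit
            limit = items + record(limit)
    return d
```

limit = limit - (items - limit)

Transformed code:
def f(limit, d, items):
    items = items * items
    if limit > limit:
        raise ValueError(limit)
    else:
        d = d - (limit + 17)
    limit = limit + items % d
    limit = limit - (items - limit)
    limit = limit * items
    for limit in d:
        limit = limit * (7 * items)
        d = 38
    log(items)
    for q in limit:
        d = d * (d - 30)
        if 27 != d:
            break
    return d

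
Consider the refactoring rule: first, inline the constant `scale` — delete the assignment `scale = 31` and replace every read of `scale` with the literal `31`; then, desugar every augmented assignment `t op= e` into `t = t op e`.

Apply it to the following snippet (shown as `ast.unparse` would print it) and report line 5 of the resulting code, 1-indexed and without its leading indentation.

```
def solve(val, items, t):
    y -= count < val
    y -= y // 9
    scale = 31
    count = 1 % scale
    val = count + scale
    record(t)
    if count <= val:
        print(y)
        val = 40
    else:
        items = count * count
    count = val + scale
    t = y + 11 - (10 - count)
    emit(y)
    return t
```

Transformed code:
def solve(val, items, t):
    y = y - (count < val)
    y = y - y // 9
    count = 1 % 31
    val = count + 31
    record(t)
    if count <= val:
        print(y)
        val = 40
    else:
        items = count * count
    count = val + 31
    t = y + 11 - (10 - count)
    emit(y)
    return t

val = count + 31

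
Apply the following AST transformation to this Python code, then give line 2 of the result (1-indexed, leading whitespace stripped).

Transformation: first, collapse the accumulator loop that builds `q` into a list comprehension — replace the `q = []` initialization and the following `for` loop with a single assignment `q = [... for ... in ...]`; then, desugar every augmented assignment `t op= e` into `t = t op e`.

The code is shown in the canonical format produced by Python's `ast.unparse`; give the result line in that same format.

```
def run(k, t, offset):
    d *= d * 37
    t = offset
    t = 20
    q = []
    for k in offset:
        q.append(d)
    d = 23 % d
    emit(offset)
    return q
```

d = d * (d * 37)

Transformed code:
def run(k, t, offset):
    d = d * (d * 37)
    t = offset
    t = 20
    q = [d for k in offset]
    d = 23 % d
    emit(offset)
    return q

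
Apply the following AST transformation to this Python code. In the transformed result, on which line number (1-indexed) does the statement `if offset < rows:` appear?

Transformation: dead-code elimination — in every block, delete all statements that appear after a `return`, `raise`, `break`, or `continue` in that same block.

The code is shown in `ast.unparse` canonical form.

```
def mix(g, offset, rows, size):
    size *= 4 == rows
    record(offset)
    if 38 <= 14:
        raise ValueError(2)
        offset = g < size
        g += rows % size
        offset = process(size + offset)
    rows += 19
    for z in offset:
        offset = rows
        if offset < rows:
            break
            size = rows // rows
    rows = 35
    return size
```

Transformed code:
def mix(g, offset, rows, size):
    size *= 4 == rows
    record(offset)
    if 38 <= 14:
        raise ValueError(2)
    rows += 19
    for z in offset:
        offset = rows
        if offset < rows:
            break
    rows = 35
    return size

9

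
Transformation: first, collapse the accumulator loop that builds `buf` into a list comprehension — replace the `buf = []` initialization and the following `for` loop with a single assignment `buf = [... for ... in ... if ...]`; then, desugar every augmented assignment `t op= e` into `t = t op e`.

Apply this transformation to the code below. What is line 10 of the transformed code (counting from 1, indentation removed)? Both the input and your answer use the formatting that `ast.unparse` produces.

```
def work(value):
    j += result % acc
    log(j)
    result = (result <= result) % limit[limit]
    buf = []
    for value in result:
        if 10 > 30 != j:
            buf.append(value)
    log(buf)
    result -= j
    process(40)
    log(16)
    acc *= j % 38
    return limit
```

Transformed code:
def work(value):
    j = j + result % acc
    log(j)
    result = (result <= result) % limit[limit]
    buf = [value for value in result if 10 > 30 != j]
    log(buf)
    result = result - j
    process(40)
    log(16)
    acc = acc * (j % 38)
    return limit

acc = acc * (j % 38)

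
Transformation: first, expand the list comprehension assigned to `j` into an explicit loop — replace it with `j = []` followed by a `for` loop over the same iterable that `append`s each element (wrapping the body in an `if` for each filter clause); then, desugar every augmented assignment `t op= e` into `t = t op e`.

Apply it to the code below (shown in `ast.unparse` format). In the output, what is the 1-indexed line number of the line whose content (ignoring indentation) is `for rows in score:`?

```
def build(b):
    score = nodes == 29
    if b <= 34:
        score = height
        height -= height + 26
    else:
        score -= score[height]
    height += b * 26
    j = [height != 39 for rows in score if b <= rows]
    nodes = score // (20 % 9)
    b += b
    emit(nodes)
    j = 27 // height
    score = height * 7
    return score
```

Transformed code:
def build(b):
    score = nodes == 29
    if b <= 34:
        score = height
        height = height - (height + 26)
    else:
        score = score - score[height]
    height = height + b * 26
    j = []
    for rows in score:
        if b <= rows:
            j.append(height != 39)
    nodes = score // (20 % 9)
    b = b + b
    emit(nodes)
    j = 27 // height
    score = height * 7
    return score

10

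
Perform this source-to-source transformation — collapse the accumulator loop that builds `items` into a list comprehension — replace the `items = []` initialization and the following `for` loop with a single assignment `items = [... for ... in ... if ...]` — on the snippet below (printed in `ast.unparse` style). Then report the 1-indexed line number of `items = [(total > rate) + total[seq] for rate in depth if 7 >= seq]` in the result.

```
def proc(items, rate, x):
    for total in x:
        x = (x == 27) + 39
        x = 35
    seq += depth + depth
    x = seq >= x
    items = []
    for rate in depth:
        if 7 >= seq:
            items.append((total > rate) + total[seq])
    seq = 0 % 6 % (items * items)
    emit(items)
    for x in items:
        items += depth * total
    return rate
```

7

Transformed code:
def proc(items, rate, x):
    for total in x:
        x = (x == 27) + 39
        x = 35
    seq += depth + depth
    x = seq >= x
    items = [(total > rate) + total[seq] for rate in depth if 7 >= seq]
    seq = 0 % 6 % (items * items)
    emit(items)
    for x in items:
        items += depth * total
    return rate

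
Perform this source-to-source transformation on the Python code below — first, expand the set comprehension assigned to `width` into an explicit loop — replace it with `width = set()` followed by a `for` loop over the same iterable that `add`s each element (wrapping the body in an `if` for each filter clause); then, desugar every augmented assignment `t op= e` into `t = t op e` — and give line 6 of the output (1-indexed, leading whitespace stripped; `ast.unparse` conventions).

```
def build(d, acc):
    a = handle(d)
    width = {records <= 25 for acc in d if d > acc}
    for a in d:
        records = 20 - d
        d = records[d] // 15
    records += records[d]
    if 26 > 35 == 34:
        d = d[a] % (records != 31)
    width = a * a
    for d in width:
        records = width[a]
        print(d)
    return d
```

width.add(records <= 25)

Transformed code:
def build(d, acc):
    a = handle(d)
    width = set()
    for acc in d:
        if d > acc:
            width.add(records <= 25)
    for a in d:
        records = 20 - d
        d = records[d] // 15
    records = records + records[d]
    if 26 > 35 == 34:
        d = d[a] % (records != 31)
    width = a * a
    for d in width:
        records = width[a]
        print(d)
    return d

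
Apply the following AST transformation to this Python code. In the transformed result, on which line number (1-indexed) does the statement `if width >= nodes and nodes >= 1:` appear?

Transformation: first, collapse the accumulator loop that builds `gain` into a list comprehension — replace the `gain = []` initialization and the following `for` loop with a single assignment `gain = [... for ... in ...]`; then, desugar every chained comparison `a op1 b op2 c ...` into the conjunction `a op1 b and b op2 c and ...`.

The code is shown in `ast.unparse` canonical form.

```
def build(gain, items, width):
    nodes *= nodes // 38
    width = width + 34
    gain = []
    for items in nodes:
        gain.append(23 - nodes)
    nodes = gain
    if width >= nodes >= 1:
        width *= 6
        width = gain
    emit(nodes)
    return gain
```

6

Transformed code:
def build(gain, items, width):
    nodes *= nodes // 38
    width = width + 34
    gain = [23 - nodes for items in nodes]
    nodes = gain
    if width >= nodes and nodes >= 1:
        width *= 6
        width = gain
    emit(nodes)
    return gain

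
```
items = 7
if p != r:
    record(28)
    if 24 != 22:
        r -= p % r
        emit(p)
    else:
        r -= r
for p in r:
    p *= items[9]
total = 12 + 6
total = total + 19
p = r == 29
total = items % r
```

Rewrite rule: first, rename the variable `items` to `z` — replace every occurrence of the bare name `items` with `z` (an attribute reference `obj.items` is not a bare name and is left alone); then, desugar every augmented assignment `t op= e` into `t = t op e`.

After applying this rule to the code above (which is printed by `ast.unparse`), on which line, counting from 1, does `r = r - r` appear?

Transformed code:
z = 7
if p != r:
    record(28)
    if 24 != 22:
        r = r - p % r
        emit(p)
    else:
        r = r - r
for p in r:
    p = p * z[9]
total = 12 + 6
total = total + 19
p = r == 29
total = z % r

8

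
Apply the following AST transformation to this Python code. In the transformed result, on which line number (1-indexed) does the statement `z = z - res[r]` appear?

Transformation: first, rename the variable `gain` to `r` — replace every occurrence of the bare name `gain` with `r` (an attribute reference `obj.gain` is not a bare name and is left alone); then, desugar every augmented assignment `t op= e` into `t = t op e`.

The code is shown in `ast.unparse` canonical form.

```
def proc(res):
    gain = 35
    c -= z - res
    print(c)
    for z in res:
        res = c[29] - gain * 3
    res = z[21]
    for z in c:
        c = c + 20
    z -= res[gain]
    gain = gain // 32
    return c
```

10

Transformed code:
def proc(res):
    r = 35
    c = c - (z - res)
    print(c)
    for z in res:
        res = c[29] - r * 3
    res = z[21]
    for z in c:
        c = c + 20
    z = z - res[r]
    r = r // 32
    return c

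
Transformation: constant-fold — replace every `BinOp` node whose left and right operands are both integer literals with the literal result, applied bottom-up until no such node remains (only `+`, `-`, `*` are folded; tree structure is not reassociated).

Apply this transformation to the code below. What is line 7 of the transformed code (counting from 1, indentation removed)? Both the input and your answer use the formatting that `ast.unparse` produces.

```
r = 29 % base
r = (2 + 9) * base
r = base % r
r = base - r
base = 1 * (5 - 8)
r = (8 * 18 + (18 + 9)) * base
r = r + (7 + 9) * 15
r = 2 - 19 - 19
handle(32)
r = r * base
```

r = r + 240

Transformed code:
r = 29 % base
r = 11 * base
r = base % r
r = base - r
base = -3
r = 171 * base
r = r + 240
r = -36
handle(32)
r = r * base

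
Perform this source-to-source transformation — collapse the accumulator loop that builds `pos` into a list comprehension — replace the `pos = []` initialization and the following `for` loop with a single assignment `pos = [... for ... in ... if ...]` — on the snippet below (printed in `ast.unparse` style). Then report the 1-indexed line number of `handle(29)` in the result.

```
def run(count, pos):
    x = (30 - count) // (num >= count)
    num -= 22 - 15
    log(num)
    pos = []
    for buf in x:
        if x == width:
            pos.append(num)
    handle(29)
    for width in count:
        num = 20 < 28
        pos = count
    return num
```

6

Transformed code:
def run(count, pos):
    x = (30 - count) // (num >= count)
    num -= 22 - 15
    log(num)
    pos = [num for buf in x if x == width]
    handle(29)
    for width in count:
        num = 20 < 28
        pos = count
    return num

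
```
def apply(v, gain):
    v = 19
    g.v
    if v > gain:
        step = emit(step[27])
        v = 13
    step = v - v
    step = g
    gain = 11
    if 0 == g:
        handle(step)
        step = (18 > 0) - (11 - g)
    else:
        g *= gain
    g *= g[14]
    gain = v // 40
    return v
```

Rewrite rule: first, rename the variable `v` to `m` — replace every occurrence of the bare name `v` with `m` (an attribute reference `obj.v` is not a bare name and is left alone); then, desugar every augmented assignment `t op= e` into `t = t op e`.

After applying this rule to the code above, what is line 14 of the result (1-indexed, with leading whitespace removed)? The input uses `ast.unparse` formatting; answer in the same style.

Transformed code:
def apply(m, gain):
    m = 19
    g.v
    if m > gain:
        step = emit(step[27])
        m = 13
    step = m - m
    step = g
    gain = 11
    if 0 == g:
        handle(step)
        step = (18 > 0) - (11 - g)
    else:
        g = g * gain
    g = g * g[14]
    gain = m // 40
    return m

g = g * gain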